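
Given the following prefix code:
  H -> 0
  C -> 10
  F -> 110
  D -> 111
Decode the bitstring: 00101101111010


Decoding step by step:
Bits 0 -> H
Bits 0 -> H
Bits 10 -> C
Bits 110 -> F
Bits 111 -> D
Bits 10 -> C
Bits 10 -> C


Decoded message: HHCFDCC


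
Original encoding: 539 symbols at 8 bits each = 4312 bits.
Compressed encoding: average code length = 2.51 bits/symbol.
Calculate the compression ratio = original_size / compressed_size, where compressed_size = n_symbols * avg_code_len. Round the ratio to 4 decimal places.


original_size = n_symbols * orig_bits = 539 * 8 = 4312 bits
compressed_size = n_symbols * avg_code_len = 539 * 2.51 = 1352.89 bits
ratio = original_size / compressed_size = 4312 / 1352.89 = 3.1873

Compression ratio = 3.1873


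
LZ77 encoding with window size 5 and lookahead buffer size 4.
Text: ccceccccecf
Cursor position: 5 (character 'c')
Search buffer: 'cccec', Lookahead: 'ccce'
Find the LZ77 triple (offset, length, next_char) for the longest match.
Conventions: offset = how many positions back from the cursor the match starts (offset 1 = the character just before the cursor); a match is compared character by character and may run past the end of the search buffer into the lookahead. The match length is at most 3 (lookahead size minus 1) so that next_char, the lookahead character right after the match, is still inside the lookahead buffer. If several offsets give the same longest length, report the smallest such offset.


Try each offset into the search buffer:
  offset=1 (pos 4, char 'c'): match length 3
  offset=2 (pos 3, char 'e'): match length 0
  offset=3 (pos 2, char 'c'): match length 1
  offset=4 (pos 1, char 'c'): match length 2
  offset=5 (pos 0, char 'c'): match length 3
Longest match has length 3, found at offsets 1, 5; take the smallest, offset 1.
next_char = character at position 5 + 3 = 8 -> 'e'

Best match: offset=1, length=3 (matching 'ccc' starting at position 4)
LZ77 triple: (1, 3, 'e')


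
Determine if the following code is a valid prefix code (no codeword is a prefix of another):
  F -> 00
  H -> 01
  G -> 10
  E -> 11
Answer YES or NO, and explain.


Checking each pair (does one codeword prefix another?):
  F='00' vs H='01': no prefix
  F='00' vs G='10': no prefix
  F='00' vs E='11': no prefix
  H='01' vs F='00': no prefix
  H='01' vs G='10': no prefix
  H='01' vs E='11': no prefix
  G='10' vs F='00': no prefix
  G='10' vs H='01': no prefix
  G='10' vs E='11': no prefix
  E='11' vs F='00': no prefix
  E='11' vs H='01': no prefix
  E='11' vs G='10': no prefix
No violation found over all pairs.

YES -- this is a valid prefix code. No codeword is a prefix of any other codeword.


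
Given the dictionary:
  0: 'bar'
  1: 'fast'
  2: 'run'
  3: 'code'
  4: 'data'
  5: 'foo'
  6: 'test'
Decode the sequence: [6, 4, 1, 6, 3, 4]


Look up each index in the dictionary:
  6 -> 'test'
  4 -> 'data'
  1 -> 'fast'
  6 -> 'test'
  3 -> 'code'
  4 -> 'data'

Decoded: "test data fast test code data"


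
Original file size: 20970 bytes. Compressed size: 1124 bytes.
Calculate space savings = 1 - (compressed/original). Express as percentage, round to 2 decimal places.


ratio = compressed/original = 1124/20970 = 0.0536
savings = 1 - ratio = 1 - 0.0536 = 0.9464
as a percentage: 0.9464 * 100 = 94.64%

Space savings = 1 - 1124/20970 = 94.64%


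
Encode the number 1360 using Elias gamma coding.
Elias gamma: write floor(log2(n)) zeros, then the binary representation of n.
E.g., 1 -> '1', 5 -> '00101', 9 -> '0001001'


num_bits = floor(log2(1360)) + 1 = 11
leading_zeros = num_bits - 1 = 10
binary(1360) = 10101010000

Elias gamma(1360) = '0000000000' + '10101010000' = 000000000010101010000 (21 bits)


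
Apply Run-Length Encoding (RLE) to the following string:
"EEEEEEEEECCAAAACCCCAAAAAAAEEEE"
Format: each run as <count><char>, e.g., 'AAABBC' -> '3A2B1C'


Scanning runs left to right:
  i=0: run of 'E' x 9 -> '9E'
  i=9: run of 'C' x 2 -> '2C'
  i=11: run of 'A' x 4 -> '4A'
  i=15: run of 'C' x 4 -> '4C'
  i=19: run of 'A' x 7 -> '7A'
  i=26: run of 'E' x 4 -> '4E'

RLE = 9E2C4A4C7A4E


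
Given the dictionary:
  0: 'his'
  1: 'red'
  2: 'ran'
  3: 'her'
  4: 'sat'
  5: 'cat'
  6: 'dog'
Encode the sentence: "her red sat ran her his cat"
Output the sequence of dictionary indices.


Look up each word in the dictionary:
  'her' -> 3
  'red' -> 1
  'sat' -> 4
  'ran' -> 2
  'her' -> 3
  'his' -> 0
  'cat' -> 5

Encoded: [3, 1, 4, 2, 3, 0, 5]


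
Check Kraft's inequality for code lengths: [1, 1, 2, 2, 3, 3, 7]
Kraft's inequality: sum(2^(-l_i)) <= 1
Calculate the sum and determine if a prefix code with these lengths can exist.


Sum = 2^(-1) + 2^(-1) + 2^(-2) + 2^(-2) + 2^(-3) + 2^(-3) + 2^(-7)
    = 0.5 + 0.5 + 0.25 + 0.25 + 0.125 + 0.125 + 0.0078125
    = 225/128 = 1.7578125
Since 1.7578125 > 1, Kraft's inequality is NOT satisfied.
A prefix code with these lengths CANNOT exist.

Kraft sum = 1.7578125. Not satisfied.


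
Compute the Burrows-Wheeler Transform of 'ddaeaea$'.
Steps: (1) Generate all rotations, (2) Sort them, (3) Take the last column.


Rotations (sorted):
  0: $ddaeaea -> last char: a
  1: a$ddaeae -> last char: e
  2: aea$ddae -> last char: e
  3: aeaea$dd -> last char: d
  4: daeaea$d -> last char: d
  5: ddaeaea$ -> last char: $
  6: ea$ddaea -> last char: a
  7: eaea$dda -> last char: a


BWT = aeedd$aa


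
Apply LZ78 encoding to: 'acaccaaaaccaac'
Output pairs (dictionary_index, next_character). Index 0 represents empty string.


LZ78 encoding steps:
Dictionary: {0: ''}
Step 1: w='' (idx 0), next='a' -> output (0, 'a'), add 'a' as idx 1
Step 2: w='' (idx 0), next='c' -> output (0, 'c'), add 'c' as idx 2
Step 3: w='a' (idx 1), next='c' -> output (1, 'c'), add 'ac' as idx 3
Step 4: w='c' (idx 2), next='a' -> output (2, 'a'), add 'ca' as idx 4
Step 5: w='a' (idx 1), next='a' -> output (1, 'a'), add 'aa' as idx 5
Step 6: w='ac' (idx 3), next='c' -> output (3, 'c'), add 'acc' as idx 6
Step 7: w='aa' (idx 5), next='c' -> output (5, 'c'), add 'aac' as idx 7


Encoded: [(0, 'a'), (0, 'c'), (1, 'c'), (2, 'a'), (1, 'a'), (3, 'c'), (5, 'c')]


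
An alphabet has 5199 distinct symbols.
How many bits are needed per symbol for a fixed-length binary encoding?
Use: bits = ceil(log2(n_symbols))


log2(5199) = 12.344
Bracket: 2^12 = 4096 < 5199 <= 2^13 = 8192
So ceil(log2(5199)) = 13

bits = ceil(log2(5199)) = ceil(12.344) = 13 bits


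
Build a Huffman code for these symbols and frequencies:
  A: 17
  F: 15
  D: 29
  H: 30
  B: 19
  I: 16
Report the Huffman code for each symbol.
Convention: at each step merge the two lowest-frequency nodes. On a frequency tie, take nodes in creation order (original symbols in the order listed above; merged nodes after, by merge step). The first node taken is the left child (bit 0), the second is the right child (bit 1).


Huffman tree construction:
Step 1: Merge F(15) + I(16) = 31
Step 2: Merge A(17) + B(19) = 36
Step 3: Merge D(29) + H(30) = 59
Step 4: Merge (F+I)(31) + (A+B)(36) = 67
Step 5: Merge (D+H)(59) + ((F+I)+(A+B))(67) = 126
Read each symbol's code off the tree from the root (left child = 0, right child = 1).

Codes:
  A: 110 (length 3)
  F: 100 (length 3)
  D: 00 (length 2)
  H: 01 (length 2)
  B: 111 (length 3)
  I: 101 (length 3)
Average code length: 319/126 = 2.5317 bits/symbol


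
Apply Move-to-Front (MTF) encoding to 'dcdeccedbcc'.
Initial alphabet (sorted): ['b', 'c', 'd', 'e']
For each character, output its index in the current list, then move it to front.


MTF encoding:
'd': index 2 in ['b', 'c', 'd', 'e'] -> ['d', 'b', 'c', 'e']
'c': index 2 in ['d', 'b', 'c', 'e'] -> ['c', 'd', 'b', 'e']
'd': index 1 in ['c', 'd', 'b', 'e'] -> ['d', 'c', 'b', 'e']
'e': index 3 in ['d', 'c', 'b', 'e'] -> ['e', 'd', 'c', 'b']
'c': index 2 in ['e', 'd', 'c', 'b'] -> ['c', 'e', 'd', 'b']
'c': index 0 in ['c', 'e', 'd', 'b'] -> ['c', 'e', 'd', 'b']
'e': index 1 in ['c', 'e', 'd', 'b'] -> ['e', 'c', 'd', 'b']
'd': index 2 in ['e', 'c', 'd', 'b'] -> ['d', 'e', 'c', 'b']
'b': index 3 in ['d', 'e', 'c', 'b'] -> ['b', 'd', 'e', 'c']
'c': index 3 in ['b', 'd', 'e', 'c'] -> ['c', 'b', 'd', 'e']
'c': index 0 in ['c', 'b', 'd', 'e'] -> ['c', 'b', 'd', 'e']


Output: [2, 2, 1, 3, 2, 0, 1, 2, 3, 3, 0]


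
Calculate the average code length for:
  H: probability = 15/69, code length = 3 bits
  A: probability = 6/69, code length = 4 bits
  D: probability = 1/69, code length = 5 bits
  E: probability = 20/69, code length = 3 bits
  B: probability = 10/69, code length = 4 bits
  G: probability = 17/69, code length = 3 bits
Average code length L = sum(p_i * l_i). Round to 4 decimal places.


Weighted contributions p_i * l_i:
  H: (15/69) * 3 = 45/69
  A: (6/69) * 4 = 24/69
  D: (1/69) * 5 = 5/69
  E: (20/69) * 3 = 60/69
  B: (10/69) * 4 = 40/69
  G: (17/69) * 3 = 51/69
Sum = (45 + 24 + 5 + 60 + 40 + 51)/69 = 225/69

L = 225/69 = 3.2609 bits/symbol


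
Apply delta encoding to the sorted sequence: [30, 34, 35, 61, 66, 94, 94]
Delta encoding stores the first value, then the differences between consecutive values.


First value: 30
Deltas:
  34 - 30 = 4
  35 - 34 = 1
  61 - 35 = 26
  66 - 61 = 5
  94 - 66 = 28
  94 - 94 = 0


Delta encoded: [30, 4, 1, 26, 5, 28, 0]


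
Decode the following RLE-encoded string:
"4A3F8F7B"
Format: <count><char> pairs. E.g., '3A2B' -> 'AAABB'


Expanding each <count><char> pair:
  4A -> 'AAAA'
  3F -> 'FFF'
  8F -> 'FFFFFFFF'
  7B -> 'BBBBBBB'

Decoded = AAAAFFFFFFFFFFFBBBBBBB


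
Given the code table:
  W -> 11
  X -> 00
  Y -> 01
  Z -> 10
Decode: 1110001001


Decoding:
11 -> W
10 -> Z
00 -> X
10 -> Z
01 -> Y


Result: WZXZY


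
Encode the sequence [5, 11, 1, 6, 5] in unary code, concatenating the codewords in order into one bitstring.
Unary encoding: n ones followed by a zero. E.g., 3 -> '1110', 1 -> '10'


Encode each number as n ones followed by a terminating 0:
  5 -> 111110 (6 bits)
  11 -> 111111111110 (12 bits)
  1 -> 10 (2 bits)
  6 -> 1111110 (7 bits)
  5 -> 111110 (6 bits)
Total length = 6 + 12 + 2 + 7 + 6 = 33 bits.

Unary([5, 11, 1, 6, 5]) = 111110111111111110101111110111110 (33 bits)


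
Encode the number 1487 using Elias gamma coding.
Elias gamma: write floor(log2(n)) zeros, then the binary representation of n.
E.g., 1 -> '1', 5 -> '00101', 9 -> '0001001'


num_bits = floor(log2(1487)) + 1 = 11
leading_zeros = num_bits - 1 = 10
binary(1487) = 10111001111

Elias gamma(1487) = '0000000000' + '10111001111' = 000000000010111001111 (21 bits)


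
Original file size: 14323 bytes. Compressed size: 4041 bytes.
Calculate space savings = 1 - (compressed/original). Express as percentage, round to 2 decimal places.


ratio = compressed/original = 4041/14323 = 0.282134
savings = 1 - ratio = 1 - 0.282134 = 0.717866
as a percentage: 0.717866 * 100 = 71.79%

Space savings = 1 - 4041/14323 = 71.79%


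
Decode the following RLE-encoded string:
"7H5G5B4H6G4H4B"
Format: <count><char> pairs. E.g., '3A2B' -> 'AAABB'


Expanding each <count><char> pair:
  7H -> 'HHHHHHH'
  5G -> 'GGGGG'
  5B -> 'BBBBB'
  4H -> 'HHHH'
  6G -> 'GGGGGG'
  4H -> 'HHHH'
  4B -> 'BBBB'

Decoded = HHHHHHHGGGGGBBBBBHHHHGGGGGGHHHHBBBB


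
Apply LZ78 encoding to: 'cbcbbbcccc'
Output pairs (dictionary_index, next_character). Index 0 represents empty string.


LZ78 encoding steps:
Dictionary: {0: ''}
Step 1: w='' (idx 0), next='c' -> output (0, 'c'), add 'c' as idx 1
Step 2: w='' (idx 0), next='b' -> output (0, 'b'), add 'b' as idx 2
Step 3: w='c' (idx 1), next='b' -> output (1, 'b'), add 'cb' as idx 3
Step 4: w='b' (idx 2), next='b' -> output (2, 'b'), add 'bb' as idx 4
Step 5: w='c' (idx 1), next='c' -> output (1, 'c'), add 'cc' as idx 5
Step 6: w='cc' (idx 5), end of input -> output (5, '')


Encoded: [(0, 'c'), (0, 'b'), (1, 'b'), (2, 'b'), (1, 'c'), (5, '')]


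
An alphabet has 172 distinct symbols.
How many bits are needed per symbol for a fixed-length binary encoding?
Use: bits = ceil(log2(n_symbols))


log2(172) = 7.4263
Bracket: 2^7 = 128 < 172 <= 2^8 = 256
So ceil(log2(172)) = 8

bits = ceil(log2(172)) = ceil(7.4263) = 8 bits


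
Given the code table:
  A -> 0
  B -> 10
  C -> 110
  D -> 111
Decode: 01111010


Decoding:
0 -> A
111 -> D
10 -> B
10 -> B


Result: ADBB


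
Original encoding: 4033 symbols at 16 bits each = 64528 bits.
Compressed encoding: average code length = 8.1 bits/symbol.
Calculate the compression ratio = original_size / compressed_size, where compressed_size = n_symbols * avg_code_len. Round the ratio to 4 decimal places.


original_size = n_symbols * orig_bits = 4033 * 16 = 64528 bits
compressed_size = n_symbols * avg_code_len = 4033 * 8.1 = 32667.3 bits
ratio = original_size / compressed_size = 64528 / 32667.3 = 1.9753

Compression ratio = 1.9753


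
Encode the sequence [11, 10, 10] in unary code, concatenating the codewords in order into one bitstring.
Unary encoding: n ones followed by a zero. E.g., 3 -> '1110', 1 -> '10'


Encode each number as n ones followed by a terminating 0:
  11 -> 111111111110 (12 bits)
  10 -> 11111111110 (11 bits)
  10 -> 11111111110 (11 bits)
Total length = 12 + 11 + 11 = 34 bits.

Unary([11, 10, 10]) = 1111111111101111111111011111111110 (34 bits)


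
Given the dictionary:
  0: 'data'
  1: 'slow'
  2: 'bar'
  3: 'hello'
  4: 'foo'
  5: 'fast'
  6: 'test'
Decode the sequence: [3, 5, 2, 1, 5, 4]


Look up each index in the dictionary:
  3 -> 'hello'
  5 -> 'fast'
  2 -> 'bar'
  1 -> 'slow'
  5 -> 'fast'
  4 -> 'foo'

Decoded: "hello fast bar slow fast foo"


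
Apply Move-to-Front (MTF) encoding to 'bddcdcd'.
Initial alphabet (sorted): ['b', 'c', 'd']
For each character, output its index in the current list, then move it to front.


MTF encoding:
'b': index 0 in ['b', 'c', 'd'] -> ['b', 'c', 'd']
'd': index 2 in ['b', 'c', 'd'] -> ['d', 'b', 'c']
'd': index 0 in ['d', 'b', 'c'] -> ['d', 'b', 'c']
'c': index 2 in ['d', 'b', 'c'] -> ['c', 'd', 'b']
'd': index 1 in ['c', 'd', 'b'] -> ['d', 'c', 'b']
'c': index 1 in ['d', 'c', 'b'] -> ['c', 'd', 'b']
'd': index 1 in ['c', 'd', 'b'] -> ['d', 'c', 'b']


Output: [0, 2, 0, 2, 1, 1, 1]


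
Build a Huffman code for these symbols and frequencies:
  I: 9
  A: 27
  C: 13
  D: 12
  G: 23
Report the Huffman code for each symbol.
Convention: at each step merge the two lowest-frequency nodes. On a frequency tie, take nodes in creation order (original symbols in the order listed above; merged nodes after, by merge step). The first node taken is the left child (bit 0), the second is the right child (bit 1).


Huffman tree construction:
Step 1: Merge I(9) + D(12) = 21
Step 2: Merge C(13) + (I+D)(21) = 34
Step 3: Merge G(23) + A(27) = 50
Step 4: Merge (C+(I+D))(34) + (G+A)(50) = 84
Read each symbol's code off the tree from the root (left child = 0, right child = 1).

Codes:
  I: 010 (length 3)
  A: 11 (length 2)
  C: 00 (length 2)
  D: 011 (length 3)
  G: 10 (length 2)
Average code length: 189/84 = 2.2500 bits/symbol


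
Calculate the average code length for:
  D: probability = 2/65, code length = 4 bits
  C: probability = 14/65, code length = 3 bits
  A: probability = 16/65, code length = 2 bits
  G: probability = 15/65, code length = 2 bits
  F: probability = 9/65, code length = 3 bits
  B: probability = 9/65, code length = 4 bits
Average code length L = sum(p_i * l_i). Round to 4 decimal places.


Weighted contributions p_i * l_i:
  D: (2/65) * 4 = 8/65
  C: (14/65) * 3 = 42/65
  A: (16/65) * 2 = 32/65
  G: (15/65) * 2 = 30/65
  F: (9/65) * 3 = 27/65
  B: (9/65) * 4 = 36/65
Sum = (8 + 42 + 32 + 30 + 27 + 36)/65 = 175/65

L = 175/65 = 2.6923 bits/symbol


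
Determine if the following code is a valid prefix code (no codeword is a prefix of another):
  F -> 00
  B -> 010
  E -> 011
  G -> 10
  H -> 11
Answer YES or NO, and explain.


Checking each pair (does one codeword prefix another?):
  F='00' vs B='010': no prefix
  F='00' vs E='011': no prefix
  F='00' vs G='10': no prefix
  F='00' vs H='11': no prefix
  B='010' vs F='00': no prefix
  B='010' vs E='011': no prefix
  B='010' vs G='10': no prefix
  B='010' vs H='11': no prefix
  E='011' vs F='00': no prefix
  E='011' vs B='010': no prefix
  E='011' vs G='10': no prefix
  E='011' vs H='11': no prefix
  G='10' vs F='00': no prefix
  G='10' vs B='010': no prefix
  G='10' vs E='011': no prefix
  G='10' vs H='11': no prefix
  H='11' vs F='00': no prefix
  H='11' vs B='010': no prefix
  H='11' vs E='011': no prefix
  H='11' vs G='10': no prefix
No violation found over all pairs.

YES -- this is a valid prefix code. No codeword is a prefix of any other codeword.


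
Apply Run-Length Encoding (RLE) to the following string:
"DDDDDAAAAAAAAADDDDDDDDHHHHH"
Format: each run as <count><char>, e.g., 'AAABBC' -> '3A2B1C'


Scanning runs left to right:
  i=0: run of 'D' x 5 -> '5D'
  i=5: run of 'A' x 9 -> '9A'
  i=14: run of 'D' x 8 -> '8D'
  i=22: run of 'H' x 5 -> '5H'

RLE = 5D9A8D5H


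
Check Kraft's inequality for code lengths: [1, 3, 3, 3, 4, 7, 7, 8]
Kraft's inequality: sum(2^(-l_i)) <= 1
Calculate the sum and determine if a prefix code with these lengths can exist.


Sum = 2^(-1) + 2^(-3) + 2^(-3) + 2^(-3) + 2^(-4) + 2^(-7) + 2^(-7) + 2^(-8)
    = 0.5 + 0.125 + 0.125 + 0.125 + 0.0625 + 0.0078125 + 0.0078125 + 0.00390625
    = 245/256 = 0.95703125
Since 0.95703125 <= 1, Kraft's inequality IS satisfied.
A prefix code with these lengths CAN exist.

Kraft sum = 0.95703125. Satisfied.


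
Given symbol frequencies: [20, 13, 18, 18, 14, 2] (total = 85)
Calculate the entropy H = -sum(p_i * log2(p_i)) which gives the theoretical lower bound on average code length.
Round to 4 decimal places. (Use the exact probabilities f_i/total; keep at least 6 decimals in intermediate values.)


Per-symbol terms -p_i * log2(p_i) with p_i = f_i/85:
  p = 20/85 = 0.235294: log2(p) = -2.087463, -p*log2(p) = 0.491168
  p = 13/85 = 0.152941: log2(p) = -2.708951, -p*log2(p) = 0.414310
  p = 18/85 = 0.211765: log2(p) = -2.239466, -p*log2(p) = 0.474240
  p = 18/85 = 0.211765: log2(p) = -2.239466, -p*log2(p) = 0.474240
  p = 14/85 = 0.164706: log2(p) = -2.602036, -p*log2(p) = 0.428571
  p = 2/85 = 0.023529: log2(p) = -5.409391, -p*log2(p) = 0.127280
H = 0.491168 + 0.414310 + 0.474240 + 0.474240 + 0.428571 + 0.127280 = 2.409809

H = 2.4098 bits/symbol


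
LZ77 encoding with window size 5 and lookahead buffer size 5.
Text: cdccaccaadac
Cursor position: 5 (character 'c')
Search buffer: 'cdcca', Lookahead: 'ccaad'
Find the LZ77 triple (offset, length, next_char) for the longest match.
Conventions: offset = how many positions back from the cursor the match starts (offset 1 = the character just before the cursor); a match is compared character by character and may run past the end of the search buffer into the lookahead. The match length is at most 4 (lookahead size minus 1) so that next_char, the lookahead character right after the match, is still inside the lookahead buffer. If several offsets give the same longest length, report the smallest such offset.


Try each offset into the search buffer:
  offset=1 (pos 4, char 'a'): match length 0
  offset=2 (pos 3, char 'c'): match length 1
  offset=3 (pos 2, char 'c'): match length 3
  offset=4 (pos 1, char 'd'): match length 0
  offset=5 (pos 0, char 'c'): match length 1
Longest match has length 3 at offset 3.
next_char = character at position 5 + 3 = 8 -> 'a'

Best match: offset=3, length=3 (matching 'cca' starting at position 2)
LZ77 triple: (3, 3, 'a')


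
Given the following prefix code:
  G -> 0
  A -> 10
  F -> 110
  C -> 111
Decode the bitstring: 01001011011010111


Decoding step by step:
Bits 0 -> G
Bits 10 -> A
Bits 0 -> G
Bits 10 -> A
Bits 110 -> F
Bits 110 -> F
Bits 10 -> A
Bits 111 -> C


Decoded message: GAGAFFAC


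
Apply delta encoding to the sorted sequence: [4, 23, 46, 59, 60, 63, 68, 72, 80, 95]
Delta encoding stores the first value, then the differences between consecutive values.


First value: 4
Deltas:
  23 - 4 = 19
  46 - 23 = 23
  59 - 46 = 13
  60 - 59 = 1
  63 - 60 = 3
  68 - 63 = 5
  72 - 68 = 4
  80 - 72 = 8
  95 - 80 = 15


Delta encoded: [4, 19, 23, 13, 1, 3, 5, 4, 8, 15]


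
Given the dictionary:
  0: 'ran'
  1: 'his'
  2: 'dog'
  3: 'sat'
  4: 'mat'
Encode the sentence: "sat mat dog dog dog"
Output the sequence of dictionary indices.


Look up each word in the dictionary:
  'sat' -> 3
  'mat' -> 4
  'dog' -> 2
  'dog' -> 2
  'dog' -> 2

Encoded: [3, 4, 2, 2, 2]


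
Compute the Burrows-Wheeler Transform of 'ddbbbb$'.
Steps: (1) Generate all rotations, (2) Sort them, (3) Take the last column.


Rotations (sorted):
  0: $ddbbbb -> last char: b
  1: b$ddbbb -> last char: b
  2: bb$ddbb -> last char: b
  3: bbb$ddb -> last char: b
  4: bbbb$dd -> last char: d
  5: dbbbb$d -> last char: d
  6: ddbbbb$ -> last char: $


BWT = bbbbdd$


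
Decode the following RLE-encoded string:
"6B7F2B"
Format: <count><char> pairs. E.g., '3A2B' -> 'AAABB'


Expanding each <count><char> pair:
  6B -> 'BBBBBB'
  7F -> 'FFFFFFF'
  2B -> 'BB'

Decoded = BBBBBBFFFFFFFBB


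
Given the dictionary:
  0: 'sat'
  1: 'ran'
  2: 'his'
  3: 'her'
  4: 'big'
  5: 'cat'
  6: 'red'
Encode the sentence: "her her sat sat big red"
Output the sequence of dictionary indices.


Look up each word in the dictionary:
  'her' -> 3
  'her' -> 3
  'sat' -> 0
  'sat' -> 0
  'big' -> 4
  'red' -> 6

Encoded: [3, 3, 0, 0, 4, 6]


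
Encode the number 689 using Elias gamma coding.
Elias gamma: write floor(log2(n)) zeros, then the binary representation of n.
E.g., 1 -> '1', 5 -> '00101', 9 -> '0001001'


num_bits = floor(log2(689)) + 1 = 10
leading_zeros = num_bits - 1 = 9
binary(689) = 1010110001

Elias gamma(689) = '000000000' + '1010110001' = 0000000001010110001 (19 bits)


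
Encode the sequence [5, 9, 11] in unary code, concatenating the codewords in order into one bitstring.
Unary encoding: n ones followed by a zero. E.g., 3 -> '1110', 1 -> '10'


Encode each number as n ones followed by a terminating 0:
  5 -> 111110 (6 bits)
  9 -> 1111111110 (10 bits)
  11 -> 111111111110 (12 bits)
Total length = 6 + 10 + 12 = 28 bits.

Unary([5, 9, 11]) = 1111101111111110111111111110 (28 bits)


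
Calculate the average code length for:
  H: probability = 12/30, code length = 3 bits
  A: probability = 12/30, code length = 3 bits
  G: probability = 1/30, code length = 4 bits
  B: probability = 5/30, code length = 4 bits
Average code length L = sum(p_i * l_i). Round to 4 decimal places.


Weighted contributions p_i * l_i:
  H: (12/30) * 3 = 36/30
  A: (12/30) * 3 = 36/30
  G: (1/30) * 4 = 4/30
  B: (5/30) * 4 = 20/30
Sum = (36 + 36 + 4 + 20)/30 = 96/30

L = 96/30 = 3.2000 bits/symbol


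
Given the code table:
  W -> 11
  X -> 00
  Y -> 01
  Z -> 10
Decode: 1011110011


Decoding:
10 -> Z
11 -> W
11 -> W
00 -> X
11 -> W


Result: ZWWXW


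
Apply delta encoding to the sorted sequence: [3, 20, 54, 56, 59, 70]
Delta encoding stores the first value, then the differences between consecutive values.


First value: 3
Deltas:
  20 - 3 = 17
  54 - 20 = 34
  56 - 54 = 2
  59 - 56 = 3
  70 - 59 = 11


Delta encoded: [3, 17, 34, 2, 3, 11]


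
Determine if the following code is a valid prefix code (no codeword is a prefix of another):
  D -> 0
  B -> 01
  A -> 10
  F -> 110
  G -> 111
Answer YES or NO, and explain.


Checking each pair (does one codeword prefix another?):
  D='0' vs B='01': prefix -- VIOLATION

NO -- this is NOT a valid prefix code. D (0) is a prefix of B (01).


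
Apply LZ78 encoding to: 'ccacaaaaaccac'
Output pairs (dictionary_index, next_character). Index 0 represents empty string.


LZ78 encoding steps:
Dictionary: {0: ''}
Step 1: w='' (idx 0), next='c' -> output (0, 'c'), add 'c' as idx 1
Step 2: w='c' (idx 1), next='a' -> output (1, 'a'), add 'ca' as idx 2
Step 3: w='ca' (idx 2), next='a' -> output (2, 'a'), add 'caa' as idx 3
Step 4: w='' (idx 0), next='a' -> output (0, 'a'), add 'a' as idx 4
Step 5: w='a' (idx 4), next='a' -> output (4, 'a'), add 'aa' as idx 5
Step 6: w='c' (idx 1), next='c' -> output (1, 'c'), add 'cc' as idx 6
Step 7: w='a' (idx 4), next='c' -> output (4, 'c'), add 'ac' as idx 7


Encoded: [(0, 'c'), (1, 'a'), (2, 'a'), (0, 'a'), (4, 'a'), (1, 'c'), (4, 'c')]


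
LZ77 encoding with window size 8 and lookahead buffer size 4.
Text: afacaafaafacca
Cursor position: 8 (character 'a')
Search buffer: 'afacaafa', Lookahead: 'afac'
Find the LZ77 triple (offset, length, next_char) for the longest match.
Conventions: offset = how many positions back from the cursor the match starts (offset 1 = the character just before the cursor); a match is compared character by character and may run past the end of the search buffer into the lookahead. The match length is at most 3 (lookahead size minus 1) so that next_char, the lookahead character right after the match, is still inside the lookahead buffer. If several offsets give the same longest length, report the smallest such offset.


Try each offset into the search buffer:
  offset=1 (pos 7, char 'a'): match length 1
  offset=2 (pos 6, char 'f'): match length 0
  offset=3 (pos 5, char 'a'): match length 3
  offset=4 (pos 4, char 'a'): match length 1
  offset=5 (pos 3, char 'c'): match length 0
  offset=6 (pos 2, char 'a'): match length 1
  offset=7 (pos 1, char 'f'): match length 0
  offset=8 (pos 0, char 'a'): match length 3
Longest match has length 3, found at offsets 3, 8; take the smallest, offset 3.
next_char = character at position 8 + 3 = 11 -> 'c'

Best match: offset=3, length=3 (matching 'afa' starting at position 5)
LZ77 triple: (3, 3, 'c')


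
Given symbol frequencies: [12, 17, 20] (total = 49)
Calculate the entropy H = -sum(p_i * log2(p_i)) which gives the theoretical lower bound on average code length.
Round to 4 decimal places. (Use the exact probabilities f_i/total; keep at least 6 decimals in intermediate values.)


Per-symbol terms -p_i * log2(p_i) with p_i = f_i/49:
  p = 12/49 = 0.244898: log2(p) = -2.029747, -p*log2(p) = 0.497081
  p = 17/49 = 0.346939: log2(p) = -1.527247, -p*log2(p) = 0.529861
  p = 20/49 = 0.408163: log2(p) = -1.292782, -p*log2(p) = 0.527666
H = 0.497081 + 0.529861 + 0.527666 = 1.554608

H = 1.5546 bits/symbol


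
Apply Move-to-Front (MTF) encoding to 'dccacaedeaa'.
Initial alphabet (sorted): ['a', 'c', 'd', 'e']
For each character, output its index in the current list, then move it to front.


MTF encoding:
'd': index 2 in ['a', 'c', 'd', 'e'] -> ['d', 'a', 'c', 'e']
'c': index 2 in ['d', 'a', 'c', 'e'] -> ['c', 'd', 'a', 'e']
'c': index 0 in ['c', 'd', 'a', 'e'] -> ['c', 'd', 'a', 'e']
'a': index 2 in ['c', 'd', 'a', 'e'] -> ['a', 'c', 'd', 'e']
'c': index 1 in ['a', 'c', 'd', 'e'] -> ['c', 'a', 'd', 'e']
'a': index 1 in ['c', 'a', 'd', 'e'] -> ['a', 'c', 'd', 'e']
'e': index 3 in ['a', 'c', 'd', 'e'] -> ['e', 'a', 'c', 'd']
'd': index 3 in ['e', 'a', 'c', 'd'] -> ['d', 'e', 'a', 'c']
'e': index 1 in ['d', 'e', 'a', 'c'] -> ['e', 'd', 'a', 'c']
'a': index 2 in ['e', 'd', 'a', 'c'] -> ['a', 'e', 'd', 'c']
'a': index 0 in ['a', 'e', 'd', 'c'] -> ['a', 'e', 'd', 'c']


Output: [2, 2, 0, 2, 1, 1, 3, 3, 1, 2, 0]


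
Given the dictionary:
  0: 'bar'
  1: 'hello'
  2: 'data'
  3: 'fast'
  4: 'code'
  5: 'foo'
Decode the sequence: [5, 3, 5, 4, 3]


Look up each index in the dictionary:
  5 -> 'foo'
  3 -> 'fast'
  5 -> 'foo'
  4 -> 'code'
  3 -> 'fast'

Decoded: "foo fast foo code fast"


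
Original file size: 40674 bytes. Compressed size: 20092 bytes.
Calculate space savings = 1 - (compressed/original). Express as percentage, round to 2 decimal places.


ratio = compressed/original = 20092/40674 = 0.493976
savings = 1 - ratio = 1 - 0.493976 = 0.506024
as a percentage: 0.506024 * 100 = 50.6%

Space savings = 1 - 20092/40674 = 50.6%


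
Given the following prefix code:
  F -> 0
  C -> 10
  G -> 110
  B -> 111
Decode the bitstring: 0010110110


Decoding step by step:
Bits 0 -> F
Bits 0 -> F
Bits 10 -> C
Bits 110 -> G
Bits 110 -> G


Decoded message: FFCGG


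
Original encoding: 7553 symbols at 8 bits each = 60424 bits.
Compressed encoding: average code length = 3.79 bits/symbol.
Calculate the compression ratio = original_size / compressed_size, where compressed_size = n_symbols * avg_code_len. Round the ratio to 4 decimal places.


original_size = n_symbols * orig_bits = 7553 * 8 = 60424 bits
compressed_size = n_symbols * avg_code_len = 7553 * 3.79 = 28625.87 bits
ratio = original_size / compressed_size = 60424 / 28625.87 = 2.1108

Compression ratio = 2.1108


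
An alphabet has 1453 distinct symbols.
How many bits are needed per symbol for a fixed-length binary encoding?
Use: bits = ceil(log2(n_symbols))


log2(1453) = 10.5048
Bracket: 2^10 = 1024 < 1453 <= 2^11 = 2048
So ceil(log2(1453)) = 11

bits = ceil(log2(1453)) = ceil(10.5048) = 11 bits


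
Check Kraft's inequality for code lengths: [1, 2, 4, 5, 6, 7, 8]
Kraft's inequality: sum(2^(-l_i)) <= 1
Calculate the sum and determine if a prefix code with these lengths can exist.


Sum = 2^(-1) + 2^(-2) + 2^(-4) + 2^(-5) + 2^(-6) + 2^(-7) + 2^(-8)
    = 0.5 + 0.25 + 0.0625 + 0.03125 + 0.015625 + 0.0078125 + 0.00390625
    = 223/256 = 0.87109375
Since 0.87109375 <= 1, Kraft's inequality IS satisfied.
A prefix code with these lengths CAN exist.

Kraft sum = 0.87109375. Satisfied.


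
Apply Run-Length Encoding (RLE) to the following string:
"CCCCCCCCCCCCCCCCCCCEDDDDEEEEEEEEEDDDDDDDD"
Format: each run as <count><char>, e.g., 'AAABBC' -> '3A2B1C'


Scanning runs left to right:
  i=0: run of 'C' x 19 -> '19C'
  i=19: run of 'E' x 1 -> '1E'
  i=20: run of 'D' x 4 -> '4D'
  i=24: run of 'E' x 9 -> '9E'
  i=33: run of 'D' x 8 -> '8D'

RLE = 19C1E4D9E8D


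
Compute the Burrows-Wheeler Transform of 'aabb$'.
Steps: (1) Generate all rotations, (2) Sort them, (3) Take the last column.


Rotations (sorted):
  0: $aabb -> last char: b
  1: aabb$ -> last char: $
  2: abb$a -> last char: a
  3: b$aab -> last char: b
  4: bb$aa -> last char: a


BWT = b$aba


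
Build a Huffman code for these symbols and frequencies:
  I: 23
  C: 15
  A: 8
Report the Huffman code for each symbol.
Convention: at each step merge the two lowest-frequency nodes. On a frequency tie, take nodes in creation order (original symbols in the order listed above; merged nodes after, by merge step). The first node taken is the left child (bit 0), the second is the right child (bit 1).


Huffman tree construction:
Step 1: Merge A(8) + C(15) = 23
Step 2: Merge I(23) + (A+C)(23) = 46
Read each symbol's code off the tree from the root (left child = 0, right child = 1).

Codes:
  I: 0 (length 1)
  C: 11 (length 2)
  A: 10 (length 2)
Average code length: 69/46 = 1.5000 bits/symbol


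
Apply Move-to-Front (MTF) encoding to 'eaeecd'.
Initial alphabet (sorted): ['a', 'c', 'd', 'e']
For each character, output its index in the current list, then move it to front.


MTF encoding:
'e': index 3 in ['a', 'c', 'd', 'e'] -> ['e', 'a', 'c', 'd']
'a': index 1 in ['e', 'a', 'c', 'd'] -> ['a', 'e', 'c', 'd']
'e': index 1 in ['a', 'e', 'c', 'd'] -> ['e', 'a', 'c', 'd']
'e': index 0 in ['e', 'a', 'c', 'd'] -> ['e', 'a', 'c', 'd']
'c': index 2 in ['e', 'a', 'c', 'd'] -> ['c', 'e', 'a', 'd']
'd': index 3 in ['c', 'e', 'a', 'd'] -> ['d', 'c', 'e', 'a']


Output: [3, 1, 1, 0, 2, 3]


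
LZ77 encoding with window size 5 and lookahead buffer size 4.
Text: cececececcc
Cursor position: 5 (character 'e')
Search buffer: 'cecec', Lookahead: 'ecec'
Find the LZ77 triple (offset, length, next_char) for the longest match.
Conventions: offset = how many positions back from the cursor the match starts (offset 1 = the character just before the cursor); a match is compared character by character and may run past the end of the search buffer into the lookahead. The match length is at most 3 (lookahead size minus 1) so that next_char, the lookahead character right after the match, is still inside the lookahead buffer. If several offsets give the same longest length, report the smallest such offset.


Try each offset into the search buffer:
  offset=1 (pos 4, char 'c'): match length 0
  offset=2 (pos 3, char 'e'): match length 3
  offset=3 (pos 2, char 'c'): match length 0
  offset=4 (pos 1, char 'e'): match length 3
  offset=5 (pos 0, char 'c'): match length 0
Longest match has length 3, found at offsets 2, 4; take the smallest, offset 2.
next_char = character at position 5 + 3 = 8 -> 'c'

Best match: offset=2, length=3 (matching 'ece' starting at position 3)
LZ77 triple: (2, 3, 'c')


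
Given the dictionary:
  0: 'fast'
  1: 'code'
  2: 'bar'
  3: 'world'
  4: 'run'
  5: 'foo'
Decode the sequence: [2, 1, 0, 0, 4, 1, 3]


Look up each index in the dictionary:
  2 -> 'bar'
  1 -> 'code'
  0 -> 'fast'
  0 -> 'fast'
  4 -> 'run'
  1 -> 'code'
  3 -> 'world'

Decoded: "bar code fast fast run code world"


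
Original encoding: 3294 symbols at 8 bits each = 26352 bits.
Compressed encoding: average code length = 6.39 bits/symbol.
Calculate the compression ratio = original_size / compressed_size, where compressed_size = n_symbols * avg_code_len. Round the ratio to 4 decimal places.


original_size = n_symbols * orig_bits = 3294 * 8 = 26352 bits
compressed_size = n_symbols * avg_code_len = 3294 * 6.39 = 21048.66 bits
ratio = original_size / compressed_size = 26352 / 21048.66 = 1.252

Compression ratio = 1.252


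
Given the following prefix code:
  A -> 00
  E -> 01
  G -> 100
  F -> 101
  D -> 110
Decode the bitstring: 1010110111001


Decoding step by step:
Bits 101 -> F
Bits 01 -> E
Bits 101 -> F
Bits 110 -> D
Bits 01 -> E


Decoded message: FEFDE


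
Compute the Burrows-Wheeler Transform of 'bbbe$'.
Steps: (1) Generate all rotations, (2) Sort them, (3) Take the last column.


Rotations (sorted):
  0: $bbbe -> last char: e
  1: bbbe$ -> last char: $
  2: bbe$b -> last char: b
  3: be$bb -> last char: b
  4: e$bbb -> last char: b


BWT = e$bbb


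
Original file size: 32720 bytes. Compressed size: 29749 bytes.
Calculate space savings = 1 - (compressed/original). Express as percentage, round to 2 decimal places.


ratio = compressed/original = 29749/32720 = 0.909199
savings = 1 - ratio = 1 - 0.909199 = 0.090801
as a percentage: 0.090801 * 100 = 9.08%

Space savings = 1 - 29749/32720 = 9.08%


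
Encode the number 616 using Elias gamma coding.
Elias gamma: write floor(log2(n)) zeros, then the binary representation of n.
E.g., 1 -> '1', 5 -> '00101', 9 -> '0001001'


num_bits = floor(log2(616)) + 1 = 10
leading_zeros = num_bits - 1 = 9
binary(616) = 1001101000

Elias gamma(616) = '000000000' + '1001101000' = 0000000001001101000 (19 bits)


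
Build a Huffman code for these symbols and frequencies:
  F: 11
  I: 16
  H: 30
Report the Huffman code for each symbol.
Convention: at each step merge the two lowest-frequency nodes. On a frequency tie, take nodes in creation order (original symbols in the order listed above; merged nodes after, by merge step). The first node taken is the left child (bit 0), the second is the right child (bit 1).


Huffman tree construction:
Step 1: Merge F(11) + I(16) = 27
Step 2: Merge (F+I)(27) + H(30) = 57
Read each symbol's code off the tree from the root (left child = 0, right child = 1).

Codes:
  F: 00 (length 2)
  I: 01 (length 2)
  H: 1 (length 1)
Average code length: 84/57 = 1.4737 bits/symbol


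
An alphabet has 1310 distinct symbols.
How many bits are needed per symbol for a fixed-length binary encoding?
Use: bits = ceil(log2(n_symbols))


log2(1310) = 10.3554
Bracket: 2^10 = 1024 < 1310 <= 2^11 = 2048
So ceil(log2(1310)) = 11

bits = ceil(log2(1310)) = ceil(10.3554) = 11 bits


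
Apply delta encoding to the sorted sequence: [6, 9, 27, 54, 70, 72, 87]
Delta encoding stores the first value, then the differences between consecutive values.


First value: 6
Deltas:
  9 - 6 = 3
  27 - 9 = 18
  54 - 27 = 27
  70 - 54 = 16
  72 - 70 = 2
  87 - 72 = 15


Delta encoded: [6, 3, 18, 27, 16, 2, 15]


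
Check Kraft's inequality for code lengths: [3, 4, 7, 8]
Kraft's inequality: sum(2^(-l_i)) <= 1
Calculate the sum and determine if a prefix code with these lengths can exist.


Sum = 2^(-3) + 2^(-4) + 2^(-7) + 2^(-8)
    = 0.125 + 0.0625 + 0.0078125 + 0.00390625
    = 51/256 = 0.19921875
Since 0.19921875 <= 1, Kraft's inequality IS satisfied.
A prefix code with these lengths CAN exist.

Kraft sum = 0.19921875. Satisfied.


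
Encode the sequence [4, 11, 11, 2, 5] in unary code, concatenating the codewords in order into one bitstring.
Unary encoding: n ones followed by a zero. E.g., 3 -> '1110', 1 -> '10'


Encode each number as n ones followed by a terminating 0:
  4 -> 11110 (5 bits)
  11 -> 111111111110 (12 bits)
  11 -> 111111111110 (12 bits)
  2 -> 110 (3 bits)
  5 -> 111110 (6 bits)
Total length = 5 + 12 + 12 + 3 + 6 = 38 bits.

Unary([4, 11, 11, 2, 5]) = 11110111111111110111111111110110111110 (38 bits)


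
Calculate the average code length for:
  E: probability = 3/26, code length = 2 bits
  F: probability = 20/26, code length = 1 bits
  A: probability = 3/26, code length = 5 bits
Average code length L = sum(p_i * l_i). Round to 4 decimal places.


Weighted contributions p_i * l_i:
  E: (3/26) * 2 = 6/26
  F: (20/26) * 1 = 20/26
  A: (3/26) * 5 = 15/26
Sum = (6 + 20 + 15)/26 = 41/26

L = 41/26 = 1.5769 bits/symbol


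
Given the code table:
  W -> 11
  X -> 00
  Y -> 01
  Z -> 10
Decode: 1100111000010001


Decoding:
11 -> W
00 -> X
11 -> W
10 -> Z
00 -> X
01 -> Y
00 -> X
01 -> Y


Result: WXWZXYXY


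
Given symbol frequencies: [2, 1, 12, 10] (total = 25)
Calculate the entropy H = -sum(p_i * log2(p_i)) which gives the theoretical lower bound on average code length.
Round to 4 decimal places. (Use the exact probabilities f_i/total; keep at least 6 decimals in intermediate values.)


Per-symbol terms -p_i * log2(p_i) with p_i = f_i/25:
  p = 2/25 = 0.080000: log2(p) = -3.643856, -p*log2(p) = 0.291508
  p = 1/25 = 0.040000: log2(p) = -4.643856, -p*log2(p) = 0.185754
  p = 12/25 = 0.480000: log2(p) = -1.058894, -p*log2(p) = 0.508269
  p = 10/25 = 0.400000: log2(p) = -1.321928, -p*log2(p) = 0.528771
H = 0.291508 + 0.185754 + 0.508269 + 0.528771 = 1.514302

H = 1.5143 bits/symbol


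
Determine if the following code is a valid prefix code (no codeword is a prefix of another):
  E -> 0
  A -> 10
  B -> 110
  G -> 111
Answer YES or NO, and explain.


Checking each pair (does one codeword prefix another?):
  E='0' vs A='10': no prefix
  E='0' vs B='110': no prefix
  E='0' vs G='111': no prefix
  A='10' vs E='0': no prefix
  A='10' vs B='110': no prefix
  A='10' vs G='111': no prefix
  B='110' vs E='0': no prefix
  B='110' vs A='10': no prefix
  B='110' vs G='111': no prefix
  G='111' vs E='0': no prefix
  G='111' vs A='10': no prefix
  G='111' vs B='110': no prefix
No violation found over all pairs.

YES -- this is a valid prefix code. No codeword is a prefix of any other codeword.


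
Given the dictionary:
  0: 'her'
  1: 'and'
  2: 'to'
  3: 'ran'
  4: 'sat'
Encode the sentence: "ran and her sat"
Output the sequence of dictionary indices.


Look up each word in the dictionary:
  'ran' -> 3
  'and' -> 1
  'her' -> 0
  'sat' -> 4

Encoded: [3, 1, 0, 4]


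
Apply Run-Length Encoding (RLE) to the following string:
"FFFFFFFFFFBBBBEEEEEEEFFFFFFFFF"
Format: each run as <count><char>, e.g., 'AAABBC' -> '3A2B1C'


Scanning runs left to right:
  i=0: run of 'F' x 10 -> '10F'
  i=10: run of 'B' x 4 -> '4B'
  i=14: run of 'E' x 7 -> '7E'
  i=21: run of 'F' x 9 -> '9F'

RLE = 10F4B7E9F


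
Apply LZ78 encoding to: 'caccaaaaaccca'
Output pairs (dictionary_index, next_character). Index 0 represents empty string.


LZ78 encoding steps:
Dictionary: {0: ''}
Step 1: w='' (idx 0), next='c' -> output (0, 'c'), add 'c' as idx 1
Step 2: w='' (idx 0), next='a' -> output (0, 'a'), add 'a' as idx 2
Step 3: w='c' (idx 1), next='c' -> output (1, 'c'), add 'cc' as idx 3
Step 4: w='a' (idx 2), next='a' -> output (2, 'a'), add 'aa' as idx 4
Step 5: w='aa' (idx 4), next='a' -> output (4, 'a'), add 'aaa' as idx 5
Step 6: w='cc' (idx 3), next='c' -> output (3, 'c'), add 'ccc' as idx 6
Step 7: w='a' (idx 2), end of input -> output (2, '')


Encoded: [(0, 'c'), (0, 'a'), (1, 'c'), (2, 'a'), (4, 'a'), (3, 'c'), (2, '')]
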